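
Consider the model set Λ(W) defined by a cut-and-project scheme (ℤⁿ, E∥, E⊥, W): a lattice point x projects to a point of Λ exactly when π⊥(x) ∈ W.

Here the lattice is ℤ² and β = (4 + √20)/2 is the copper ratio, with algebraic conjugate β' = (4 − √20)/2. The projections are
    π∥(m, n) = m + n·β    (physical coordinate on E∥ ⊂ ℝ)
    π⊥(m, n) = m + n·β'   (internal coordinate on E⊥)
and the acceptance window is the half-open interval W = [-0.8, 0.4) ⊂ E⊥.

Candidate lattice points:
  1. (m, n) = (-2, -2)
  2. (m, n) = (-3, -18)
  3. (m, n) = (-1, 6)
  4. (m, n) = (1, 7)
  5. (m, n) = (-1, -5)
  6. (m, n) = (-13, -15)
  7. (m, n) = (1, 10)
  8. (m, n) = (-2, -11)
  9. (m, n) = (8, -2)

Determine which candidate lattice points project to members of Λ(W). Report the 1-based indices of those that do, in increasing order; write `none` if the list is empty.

Compute β' = (4−√20)/2 = -0.23607, so π⊥(m,n) = m -0.23607·n.
candidate 1: (m,n)=(-2,-2) → π∥ = -2-2·β ≈ -10.47214, π⊥ = -2-2·β' ≈ -1.52786 ∉ [-0.8, 0.4) ⇒ out
candidate 2: (m,n)=(-3,-18) → π∥ = -3-18·β ≈ -79.24922, π⊥ = -3-18·β' ≈ 1.24922 ∉ [-0.8, 0.4) ⇒ out
candidate 3: (m,n)=(-1,6) → π∥ = -1+6·β ≈ 24.41641, π⊥ = -1+6·β' ≈ -2.41641 ∉ [-0.8, 0.4) ⇒ out
candidate 4: (m,n)=(1,7) → π∥ = 1+7·β ≈ 30.65248, π⊥ = 1+7·β' ≈ -0.65248 ∈ [-0.8, 0.4) ⇒ IN Λ
candidate 5: (m,n)=(-1,-5) → π∥ = -1-5·β ≈ -22.18034, π⊥ = -1-5·β' ≈ 0.18034 ∈ [-0.8, 0.4) ⇒ IN Λ
candidate 6: (m,n)=(-13,-15) → π∥ = -13-15·β ≈ -76.54102, π⊥ = -13-15·β' ≈ -9.45898 ∉ [-0.8, 0.4) ⇒ out
candidate 7: (m,n)=(1,10) → π∥ = 1+10·β ≈ 43.36068, π⊥ = 1+10·β' ≈ -1.36068 ∉ [-0.8, 0.4) ⇒ out
candidate 8: (m,n)=(-2,-11) → π∥ = -2-11·β ≈ -48.59675, π⊥ = -2-11·β' ≈ 0.59675 ∉ [-0.8, 0.4) ⇒ out
candidate 9: (m,n)=(8,-2) → π∥ = 8-2·β ≈ -0.47214, π⊥ = 8-2·β' ≈ 8.47214 ∉ [-0.8, 0.4) ⇒ out

4, 5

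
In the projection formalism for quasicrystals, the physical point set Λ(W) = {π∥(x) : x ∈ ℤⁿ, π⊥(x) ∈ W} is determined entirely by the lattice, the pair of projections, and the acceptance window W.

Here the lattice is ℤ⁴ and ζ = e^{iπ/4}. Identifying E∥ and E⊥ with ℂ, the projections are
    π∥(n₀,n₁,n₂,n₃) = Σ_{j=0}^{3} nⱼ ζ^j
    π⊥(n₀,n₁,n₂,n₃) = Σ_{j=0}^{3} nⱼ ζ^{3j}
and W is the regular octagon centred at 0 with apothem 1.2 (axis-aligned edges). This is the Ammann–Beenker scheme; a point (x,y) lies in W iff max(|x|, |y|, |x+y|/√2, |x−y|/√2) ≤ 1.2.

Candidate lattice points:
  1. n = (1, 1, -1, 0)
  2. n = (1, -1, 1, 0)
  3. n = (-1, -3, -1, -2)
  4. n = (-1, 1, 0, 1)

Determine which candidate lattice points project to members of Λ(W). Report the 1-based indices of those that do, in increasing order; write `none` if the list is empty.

Internal map: ζ^{3j} for j=0..3 gives (1,0), (−√2/2,√2/2), (0,−1), (√2/2,√2/2).
candidate 1: n = (1, 1, -1, 0) → π⊥ ≈ (+0.29289, +1.70711); max(|x|,|y|,|x±y|/√2) = 1.70711 > 1.2 ⇒ ∉ W
candidate 2: n = (1, -1, 1, 0) → π⊥ ≈ (+1.70711, -1.70711); max(|x|,|y|,|x±y|/√2) = 2.41421 > 1.2 ⇒ ∉ W
candidate 3: n = (-1, -3, -1, -2) → π⊥ ≈ (-0.29289, -2.53553); max(|x|,|y|,|x±y|/√2) = 2.53553 > 1.2 ⇒ ∉ W
candidate 4: n = (-1, 1, 0, 1) → π⊥ ≈ (-1.00000, +1.41421); max(|x|,|y|,|x±y|/√2) = 1.70711 > 1.2 ⇒ ∉ W

none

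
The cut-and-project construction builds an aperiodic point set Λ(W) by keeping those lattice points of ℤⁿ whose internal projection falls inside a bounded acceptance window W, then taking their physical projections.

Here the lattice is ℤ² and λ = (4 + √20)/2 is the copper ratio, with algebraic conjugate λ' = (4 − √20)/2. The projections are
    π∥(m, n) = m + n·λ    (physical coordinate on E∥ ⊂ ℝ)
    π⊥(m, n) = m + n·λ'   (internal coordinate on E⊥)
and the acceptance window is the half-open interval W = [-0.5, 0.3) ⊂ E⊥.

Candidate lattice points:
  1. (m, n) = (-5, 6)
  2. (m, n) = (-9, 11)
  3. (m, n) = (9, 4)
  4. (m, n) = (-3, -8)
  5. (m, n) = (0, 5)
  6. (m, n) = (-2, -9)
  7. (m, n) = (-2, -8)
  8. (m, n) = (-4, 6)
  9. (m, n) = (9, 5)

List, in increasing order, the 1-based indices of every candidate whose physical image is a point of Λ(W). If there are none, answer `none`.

Compute λ' = (4−√20)/2 = -0.236068, so π⊥(m,n) = m -0.236068·n.
[1] lift (-5,6): star map gives -6.416408; window check -0.5 ≤ -6.416408 < 0.3 is false → out
[2] lift (-9,11): star map gives -11.596748; window check -0.5 ≤ -11.596748 < 0.3 is false → out
[3] lift (9,4): star map gives 8.055728; window check -0.5 ≤ 8.055728 < 0.3 is false → out
[4] lift (-3,-8): star map gives -1.111456; window check -0.5 ≤ -1.111456 < 0.3 is false → out
[5] lift (0,5): star map gives -1.180340; window check -0.5 ≤ -1.180340 < 0.3 is false → out
[6] lift (-2,-9): star map gives 0.124612; window check -0.5 ≤ 0.124612 < 0.3 is true → IN Λ
[7] lift (-2,-8): star map gives -0.111456; window check -0.5 ≤ -0.111456 < 0.3 is true → IN Λ
[8] lift (-4,6): star map gives -5.416408; window check -0.5 ≤ -5.416408 < 0.3 is false → out
[9] lift (9,5): star map gives 7.819660; window check -0.5 ≤ 7.819660 < 0.3 is false → out

6, 7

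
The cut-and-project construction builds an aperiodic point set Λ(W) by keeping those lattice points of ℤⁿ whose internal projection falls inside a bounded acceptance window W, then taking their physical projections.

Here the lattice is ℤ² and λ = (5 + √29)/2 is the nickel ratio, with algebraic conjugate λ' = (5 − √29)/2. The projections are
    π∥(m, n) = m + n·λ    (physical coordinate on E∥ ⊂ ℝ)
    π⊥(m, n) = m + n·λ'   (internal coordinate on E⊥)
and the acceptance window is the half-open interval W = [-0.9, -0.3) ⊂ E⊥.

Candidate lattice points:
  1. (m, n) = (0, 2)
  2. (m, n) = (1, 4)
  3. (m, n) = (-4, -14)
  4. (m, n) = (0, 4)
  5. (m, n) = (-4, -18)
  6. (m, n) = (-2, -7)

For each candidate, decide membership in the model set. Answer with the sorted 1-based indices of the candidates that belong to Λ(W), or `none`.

λ' = (5−√29)/2 ≈ -0.192582.
#1 (0,2): internal coord 0 + (2)·λ' = -0.385165; -0.385165 ∈ [-0.9, -0.3) → IN Λ
#2 (1,4): internal coord 1 + (4)·λ' = +0.229670; +0.229670 ∉ [-0.9, -0.3) → out
#3 (-4,-14): internal coord -4 + (-14)·λ' = -1.303846; -1.303846 ∉ [-0.9, -0.3) → out
#4 (0,4): internal coord 0 + (4)·λ' = -0.770330; -0.770330 ∈ [-0.9, -0.3) → IN Λ
#5 (-4,-18): internal coord -4 + (-18)·λ' = -0.533517; -0.533517 ∈ [-0.9, -0.3) → IN Λ
#6 (-2,-7): internal coord -2 + (-7)·λ' = -0.651923; -0.651923 ∈ [-0.9, -0.3) → IN Λ

1, 4, 5, 6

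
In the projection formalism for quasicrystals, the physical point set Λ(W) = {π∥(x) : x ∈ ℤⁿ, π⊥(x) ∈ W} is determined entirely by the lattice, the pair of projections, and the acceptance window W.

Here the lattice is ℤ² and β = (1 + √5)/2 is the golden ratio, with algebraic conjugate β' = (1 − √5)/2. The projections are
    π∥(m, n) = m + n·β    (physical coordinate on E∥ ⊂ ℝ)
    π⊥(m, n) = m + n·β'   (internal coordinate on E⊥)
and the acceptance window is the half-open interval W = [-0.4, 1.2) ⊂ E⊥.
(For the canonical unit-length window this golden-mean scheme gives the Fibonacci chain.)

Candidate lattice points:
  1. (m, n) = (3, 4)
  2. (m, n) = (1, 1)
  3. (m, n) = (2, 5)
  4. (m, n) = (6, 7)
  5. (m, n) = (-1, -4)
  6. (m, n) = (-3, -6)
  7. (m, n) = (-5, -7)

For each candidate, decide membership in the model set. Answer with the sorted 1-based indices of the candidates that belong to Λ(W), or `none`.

Compute β' = (1−√5)/2 = -0.6180, so π⊥(m,n) = m -0.6180·n.
#1 (3,4): internal coord 3 + (4)·β' = +0.5279; +0.5279 ∈ [-0.4, 1.2) → IN Λ
#2 (1,1): internal coord 1 + (1)·β' = +0.3820; +0.3820 ∈ [-0.4, 1.2) → IN Λ
#3 (2,5): internal coord 2 + (5)·β' = -1.0902; -1.0902 ∉ [-0.4, 1.2) → out
#4 (6,7): internal coord 6 + (7)·β' = +1.6738; +1.6738 ∉ [-0.4, 1.2) → out
#5 (-1,-4): internal coord -1 + (-4)·β' = +1.4721; +1.4721 ∉ [-0.4, 1.2) → out
#6 (-3,-6): internal coord -3 + (-6)·β' = +0.7082; +0.7082 ∈ [-0.4, 1.2) → IN Λ
#7 (-5,-7): internal coord -5 + (-7)·β' = -0.6738; -0.6738 ∉ [-0.4, 1.2) → out

1, 2, 6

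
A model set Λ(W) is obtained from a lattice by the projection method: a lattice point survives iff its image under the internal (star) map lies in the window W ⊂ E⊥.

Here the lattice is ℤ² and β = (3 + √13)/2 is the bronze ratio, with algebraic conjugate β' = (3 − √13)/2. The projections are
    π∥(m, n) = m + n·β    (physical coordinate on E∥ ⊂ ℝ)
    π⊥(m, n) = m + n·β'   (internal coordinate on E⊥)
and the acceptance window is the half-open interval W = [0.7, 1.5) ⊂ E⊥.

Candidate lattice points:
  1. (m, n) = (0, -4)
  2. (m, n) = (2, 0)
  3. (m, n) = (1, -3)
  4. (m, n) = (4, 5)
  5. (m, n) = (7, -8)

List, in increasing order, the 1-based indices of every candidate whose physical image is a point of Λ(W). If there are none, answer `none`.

β' = (3−√13)/2 ≈ -0.302776.
#1 (0,-4): internal coord 0 + (-4)·β' = +1.211103; +1.211103 ∈ [0.7, 1.5) → IN Λ
#2 (2,0): internal coord 2 + (0)·β' = +2.000000; +2.000000 ∉ [0.7, 1.5) → out
#3 (1,-3): internal coord 1 + (-3)·β' = +1.908327; +1.908327 ∉ [0.7, 1.5) → out
#4 (4,5): internal coord 4 + (5)·β' = +2.486122; +2.486122 ∉ [0.7, 1.5) → out
#5 (7,-8): internal coord 7 + (-8)·β' = +9.422205; +9.422205 ∉ [0.7, 1.5) → out

1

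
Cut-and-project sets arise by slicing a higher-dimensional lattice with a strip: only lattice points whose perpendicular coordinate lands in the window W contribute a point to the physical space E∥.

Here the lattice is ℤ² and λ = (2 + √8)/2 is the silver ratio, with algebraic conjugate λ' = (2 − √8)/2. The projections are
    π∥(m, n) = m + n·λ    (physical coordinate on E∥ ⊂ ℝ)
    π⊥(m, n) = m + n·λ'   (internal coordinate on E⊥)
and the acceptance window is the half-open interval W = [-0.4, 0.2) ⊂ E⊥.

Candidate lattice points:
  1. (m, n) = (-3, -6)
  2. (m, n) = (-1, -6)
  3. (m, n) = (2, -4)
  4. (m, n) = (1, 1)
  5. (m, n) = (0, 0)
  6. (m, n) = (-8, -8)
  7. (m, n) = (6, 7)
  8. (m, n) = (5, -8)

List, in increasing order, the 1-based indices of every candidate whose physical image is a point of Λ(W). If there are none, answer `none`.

5

Compute λ' = (2−√8)/2 = -0.414214, so π⊥(m,n) = m -0.414214·n.
#1 (-3,-6): internal coord -3 + (-6)·λ' = -0.514719; -0.514719 ∉ [-0.4, 0.2) → out
#2 (-1,-6): internal coord -1 + (-6)·λ' = +1.485281; +1.485281 ∉ [-0.4, 0.2) → out
#3 (2,-4): internal coord 2 + (-4)·λ' = +3.656854; +3.656854 ∉ [-0.4, 0.2) → out
#4 (1,1): internal coord 1 + (1)·λ' = +0.585786; +0.585786 ∉ [-0.4, 0.2) → out
#5 (0,0): internal coord 0 + (0)·λ' = +0.000000; +0.000000 ∈ [-0.4, 0.2) → IN Λ
#6 (-8,-8): internal coord -8 + (-8)·λ' = -4.686292; -4.686292 ∉ [-0.4, 0.2) → out
#7 (6,7): internal coord 6 + (7)·λ' = +3.100505; +3.100505 ∉ [-0.4, 0.2) → out
#8 (5,-8): internal coord 5 + (-8)·λ' = +8.313708; +8.313708 ∉ [-0.4, 0.2) → out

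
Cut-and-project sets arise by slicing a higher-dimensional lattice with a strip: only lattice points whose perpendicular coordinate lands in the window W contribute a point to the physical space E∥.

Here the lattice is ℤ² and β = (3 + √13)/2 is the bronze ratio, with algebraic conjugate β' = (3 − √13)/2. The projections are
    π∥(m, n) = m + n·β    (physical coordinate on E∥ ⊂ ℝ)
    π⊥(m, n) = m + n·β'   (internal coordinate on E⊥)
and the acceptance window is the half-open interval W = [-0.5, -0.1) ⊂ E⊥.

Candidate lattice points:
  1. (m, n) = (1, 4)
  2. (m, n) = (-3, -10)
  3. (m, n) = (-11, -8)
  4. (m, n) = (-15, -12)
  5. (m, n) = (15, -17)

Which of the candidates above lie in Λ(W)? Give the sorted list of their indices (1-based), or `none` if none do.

β' = (3−√13)/2 ≈ -0.3028.
candidate 1: (m,n)=(1,4) → π∥ = 1+4·β ≈ 14.2111, π⊥ = 1+4·β' ≈ -0.2111 ∈ [-0.5, -0.1) ⇒ IN Λ
candidate 2: (m,n)=(-3,-10) → π∥ = -3-10·β ≈ -36.0278, π⊥ = -3-10·β' ≈ 0.0278 ∉ [-0.5, -0.1) ⇒ out
candidate 3: (m,n)=(-11,-8) → π∥ = -11-8·β ≈ -37.4222, π⊥ = -11-8·β' ≈ -8.5778 ∉ [-0.5, -0.1) ⇒ out
candidate 4: (m,n)=(-15,-12) → π∥ = -15-12·β ≈ -54.6333, π⊥ = -15-12·β' ≈ -11.3667 ∉ [-0.5, -0.1) ⇒ out
candidate 5: (m,n)=(15,-17) → π∥ = 15-17·β ≈ -41.1472, π⊥ = 15-17·β' ≈ 20.1472 ∉ [-0.5, -0.1) ⇒ out

1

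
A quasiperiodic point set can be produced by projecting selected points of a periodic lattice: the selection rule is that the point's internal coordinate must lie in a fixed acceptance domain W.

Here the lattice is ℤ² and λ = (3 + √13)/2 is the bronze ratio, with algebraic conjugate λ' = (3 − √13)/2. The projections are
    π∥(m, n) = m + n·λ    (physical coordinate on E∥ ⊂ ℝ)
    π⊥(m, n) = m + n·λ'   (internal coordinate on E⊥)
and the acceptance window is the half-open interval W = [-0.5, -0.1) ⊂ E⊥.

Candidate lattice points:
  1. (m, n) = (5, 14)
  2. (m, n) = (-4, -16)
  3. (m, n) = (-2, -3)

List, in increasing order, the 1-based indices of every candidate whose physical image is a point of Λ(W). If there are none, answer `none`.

none

Numerically λ ≈ 3.30278 and λ' = −1/λ ≈ -0.30278.
[1] lift (5,14): star map gives 0.76114; window check -0.5 ≤ 0.76114 < -0.1 is false → out
[2] lift (-4,-16): star map gives 0.84441; window check -0.5 ≤ 0.84441 < -0.1 is false → out
[3] lift (-2,-3): star map gives -1.09167; window check -0.5 ≤ -1.09167 < -0.1 is false → out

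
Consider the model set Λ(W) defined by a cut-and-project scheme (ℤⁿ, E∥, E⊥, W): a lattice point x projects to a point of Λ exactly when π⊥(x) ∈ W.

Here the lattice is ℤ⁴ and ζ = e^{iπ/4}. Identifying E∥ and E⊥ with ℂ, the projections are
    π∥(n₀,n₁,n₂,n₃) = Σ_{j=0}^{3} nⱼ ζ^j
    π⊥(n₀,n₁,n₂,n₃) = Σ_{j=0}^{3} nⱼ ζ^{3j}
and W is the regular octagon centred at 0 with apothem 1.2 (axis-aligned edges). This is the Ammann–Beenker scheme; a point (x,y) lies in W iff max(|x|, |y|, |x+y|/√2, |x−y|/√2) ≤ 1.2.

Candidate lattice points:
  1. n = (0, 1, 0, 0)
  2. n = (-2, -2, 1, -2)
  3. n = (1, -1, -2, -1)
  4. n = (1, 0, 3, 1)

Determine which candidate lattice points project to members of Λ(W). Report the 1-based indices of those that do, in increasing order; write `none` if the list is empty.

π⊥(n) = n₀ + n₁ζ³ + n₂ζ⁶ + n₃ζ⁹ where ζ = e^{iπ/4}.
#1 (0, 1, 0, 0): internal (-0.7071, 0.7071); octagon support 1.0000 vs apothem 1.2 → ∈ W
#2 (-2, -2, 1, -2): internal (-2.0000, -3.8284); octagon support 4.1213 vs apothem 1.2 → ∉ W
#3 (1, -1, -2, -1): internal (1.0000, 0.5858); octagon support 1.1213 vs apothem 1.2 → ∈ W
#4 (1, 0, 3, 1): internal (1.7071, -2.2929); octagon support 2.8284 vs apothem 1.2 → ∉ W

1, 3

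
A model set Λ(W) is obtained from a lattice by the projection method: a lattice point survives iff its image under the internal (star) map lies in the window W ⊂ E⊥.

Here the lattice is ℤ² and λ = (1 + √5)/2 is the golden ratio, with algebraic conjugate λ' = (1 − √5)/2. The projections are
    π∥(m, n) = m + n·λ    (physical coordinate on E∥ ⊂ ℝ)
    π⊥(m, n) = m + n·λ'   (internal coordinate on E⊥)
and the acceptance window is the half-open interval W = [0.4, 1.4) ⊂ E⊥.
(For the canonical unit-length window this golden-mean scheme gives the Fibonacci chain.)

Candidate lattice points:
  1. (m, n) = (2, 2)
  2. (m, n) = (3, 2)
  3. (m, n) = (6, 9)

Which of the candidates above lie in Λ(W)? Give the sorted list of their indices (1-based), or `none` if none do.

Numerically λ ≈ 1.618034 and λ' = −1/λ ≈ -0.618034.
candidate 1: (m,n)=(2,2) → π∥ = 2+2·λ ≈ 5.236068, π⊥ = 2+2·λ' ≈ 0.763932 ∈ [0.4, 1.4) ⇒ IN Λ
candidate 2: (m,n)=(3,2) → π∥ = 3+2·λ ≈ 6.236068, π⊥ = 3+2·λ' ≈ 1.763932 ∉ [0.4, 1.4) ⇒ out
candidate 3: (m,n)=(6,9) → π∥ = 6+9·λ ≈ 20.562306, π⊥ = 6+9·λ' ≈ 0.437694 ∈ [0.4, 1.4) ⇒ IN Λ

1, 3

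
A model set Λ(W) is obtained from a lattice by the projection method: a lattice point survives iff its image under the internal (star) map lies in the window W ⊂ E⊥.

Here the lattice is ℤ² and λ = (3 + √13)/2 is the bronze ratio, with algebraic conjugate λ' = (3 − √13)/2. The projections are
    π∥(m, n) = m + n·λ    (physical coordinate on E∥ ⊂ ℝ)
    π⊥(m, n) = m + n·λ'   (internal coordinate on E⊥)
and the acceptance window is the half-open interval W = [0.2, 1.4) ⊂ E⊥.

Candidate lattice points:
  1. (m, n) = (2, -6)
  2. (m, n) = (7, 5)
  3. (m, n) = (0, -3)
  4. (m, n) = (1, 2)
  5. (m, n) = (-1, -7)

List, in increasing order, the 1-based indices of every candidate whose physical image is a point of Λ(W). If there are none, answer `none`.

3, 4, 5

Compute λ' = (3−√13)/2 = -0.30278, so π⊥(m,n) = m -0.30278·n.
[1] lift (2,-6): star map gives 3.81665; window check 0.2 ≤ 3.81665 < 1.4 is false → out
[2] lift (7,5): star map gives 5.48612; window check 0.2 ≤ 5.48612 < 1.4 is false → out
[3] lift (0,-3): star map gives 0.90833; window check 0.2 ≤ 0.90833 < 1.4 is true → IN Λ
[4] lift (1,2): star map gives 0.39445; window check 0.2 ≤ 0.39445 < 1.4 is true → IN Λ
[5] lift (-1,-7): star map gives 1.11943; window check 0.2 ≤ 1.11943 < 1.4 is true → IN Λ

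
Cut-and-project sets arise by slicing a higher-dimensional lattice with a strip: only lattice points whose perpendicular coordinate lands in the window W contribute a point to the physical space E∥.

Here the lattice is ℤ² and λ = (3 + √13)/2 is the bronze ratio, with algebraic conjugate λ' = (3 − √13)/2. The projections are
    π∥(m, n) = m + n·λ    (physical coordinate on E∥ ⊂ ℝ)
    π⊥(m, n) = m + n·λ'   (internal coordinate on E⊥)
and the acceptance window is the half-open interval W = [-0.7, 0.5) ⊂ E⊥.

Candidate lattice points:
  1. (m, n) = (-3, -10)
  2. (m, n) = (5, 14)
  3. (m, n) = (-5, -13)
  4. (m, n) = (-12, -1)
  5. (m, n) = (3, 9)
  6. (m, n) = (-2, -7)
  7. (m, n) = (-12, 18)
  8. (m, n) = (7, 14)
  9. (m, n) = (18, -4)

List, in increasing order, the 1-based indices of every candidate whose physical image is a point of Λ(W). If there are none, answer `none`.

1, 5, 6

Numerically λ ≈ 3.3028 and λ' = −1/λ ≈ -0.3028.
[1] lift (-3,-10): star map gives 0.0278; window check -0.7 ≤ 0.0278 < 0.5 is true → IN Λ
[2] lift (5,14): star map gives 0.7611; window check -0.7 ≤ 0.7611 < 0.5 is false → out
[3] lift (-5,-13): star map gives -1.0639; window check -0.7 ≤ -1.0639 < 0.5 is false → out
[4] lift (-12,-1): star map gives -11.6972; window check -0.7 ≤ -11.6972 < 0.5 is false → out
[5] lift (3,9): star map gives 0.2750; window check -0.7 ≤ 0.2750 < 0.5 is true → IN Λ
[6] lift (-2,-7): star map gives 0.1194; window check -0.7 ≤ 0.1194 < 0.5 is true → IN Λ
[7] lift (-12,18): star map gives -17.4500; window check -0.7 ≤ -17.4500 < 0.5 is false → out
[8] lift (7,14): star map gives 2.7611; window check -0.7 ≤ 2.7611 < 0.5 is false → out
[9] lift (18,-4): star map gives 19.2111; window check -0.7 ≤ 19.2111 < 0.5 is false → out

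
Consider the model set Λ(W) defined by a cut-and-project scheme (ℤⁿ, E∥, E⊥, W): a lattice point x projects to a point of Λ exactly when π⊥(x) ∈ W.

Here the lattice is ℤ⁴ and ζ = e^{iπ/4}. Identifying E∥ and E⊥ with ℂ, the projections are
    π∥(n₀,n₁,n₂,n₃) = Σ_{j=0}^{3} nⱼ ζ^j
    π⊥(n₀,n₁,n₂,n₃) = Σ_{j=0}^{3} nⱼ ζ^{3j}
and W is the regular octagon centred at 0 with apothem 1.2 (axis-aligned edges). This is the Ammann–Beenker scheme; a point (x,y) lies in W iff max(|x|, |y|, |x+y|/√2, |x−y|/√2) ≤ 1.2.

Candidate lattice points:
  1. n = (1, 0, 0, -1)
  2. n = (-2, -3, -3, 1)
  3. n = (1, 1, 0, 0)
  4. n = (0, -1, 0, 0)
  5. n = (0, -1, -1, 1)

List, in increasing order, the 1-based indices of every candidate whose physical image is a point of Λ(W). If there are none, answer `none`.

1, 3, 4

With ζ = e^{iπ/4} the internal vectors are ζ^0,ζ^3,ζ^6,ζ^9.
#1 (1, 0, 0, -1): internal (0.2929, -0.7071); octagon support 0.7071 vs apothem 1.2 → ∈ W
#2 (-2, -3, -3, 1): internal (0.8284, 1.5858); octagon support 1.7071 vs apothem 1.2 → ∉ W
#3 (1, 1, 0, 0): internal (0.2929, 0.7071); octagon support 0.7071 vs apothem 1.2 → ∈ W
#4 (0, -1, 0, 0): internal (0.7071, -0.7071); octagon support 1.0000 vs apothem 1.2 → ∈ W
#5 (0, -1, -1, 1): internal (1.4142, 1.0000); octagon support 1.7071 vs apothem 1.2 → ∉ W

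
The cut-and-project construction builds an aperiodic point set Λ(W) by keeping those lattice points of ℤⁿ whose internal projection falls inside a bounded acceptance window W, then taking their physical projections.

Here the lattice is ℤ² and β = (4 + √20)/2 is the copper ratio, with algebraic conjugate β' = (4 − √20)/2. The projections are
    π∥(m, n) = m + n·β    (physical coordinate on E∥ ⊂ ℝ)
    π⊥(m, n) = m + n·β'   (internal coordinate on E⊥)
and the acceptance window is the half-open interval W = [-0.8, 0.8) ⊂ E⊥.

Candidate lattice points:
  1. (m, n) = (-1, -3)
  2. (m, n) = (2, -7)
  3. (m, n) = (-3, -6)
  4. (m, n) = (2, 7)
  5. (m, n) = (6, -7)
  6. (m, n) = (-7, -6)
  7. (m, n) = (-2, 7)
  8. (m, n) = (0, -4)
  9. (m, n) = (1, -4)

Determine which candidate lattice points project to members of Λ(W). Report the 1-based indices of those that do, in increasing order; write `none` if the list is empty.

1, 4

Compute β' = (4−√20)/2 = -0.23607, so π⊥(m,n) = m -0.23607·n.
candidate 1: (m,n)=(-1,-3) → π∥ = -1-3·β ≈ -13.70820, π⊥ = -1-3·β' ≈ -0.29180 ∈ [-0.8, 0.8) ⇒ IN Λ
candidate 2: (m,n)=(2,-7) → π∥ = 2-7·β ≈ -27.65248, π⊥ = 2-7·β' ≈ 3.65248 ∉ [-0.8, 0.8) ⇒ out
candidate 3: (m,n)=(-3,-6) → π∥ = -3-6·β ≈ -28.41641, π⊥ = -3-6·β' ≈ -1.58359 ∉ [-0.8, 0.8) ⇒ out
candidate 4: (m,n)=(2,7) → π∥ = 2+7·β ≈ 31.65248, π⊥ = 2+7·β' ≈ 0.34752 ∈ [-0.8, 0.8) ⇒ IN Λ
candidate 5: (m,n)=(6,-7) → π∥ = 6-7·β ≈ -23.65248, π⊥ = 6-7·β' ≈ 7.65248 ∉ [-0.8, 0.8) ⇒ out
candidate 6: (m,n)=(-7,-6) → π∥ = -7-6·β ≈ -32.41641, π⊥ = -7-6·β' ≈ -5.58359 ∉ [-0.8, 0.8) ⇒ out
candidate 7: (m,n)=(-2,7) → π∥ = -2+7·β ≈ 27.65248, π⊥ = -2+7·β' ≈ -3.65248 ∉ [-0.8, 0.8) ⇒ out
candidate 8: (m,n)=(0,-4) → π∥ = 0-4·β ≈ -16.94427, π⊥ = 0-4·β' ≈ 0.94427 ∉ [-0.8, 0.8) ⇒ out
candidate 9: (m,n)=(1,-4) → π∥ = 1-4·β ≈ -15.94427, π⊥ = 1-4·β' ≈ 1.94427 ∉ [-0.8, 0.8) ⇒ out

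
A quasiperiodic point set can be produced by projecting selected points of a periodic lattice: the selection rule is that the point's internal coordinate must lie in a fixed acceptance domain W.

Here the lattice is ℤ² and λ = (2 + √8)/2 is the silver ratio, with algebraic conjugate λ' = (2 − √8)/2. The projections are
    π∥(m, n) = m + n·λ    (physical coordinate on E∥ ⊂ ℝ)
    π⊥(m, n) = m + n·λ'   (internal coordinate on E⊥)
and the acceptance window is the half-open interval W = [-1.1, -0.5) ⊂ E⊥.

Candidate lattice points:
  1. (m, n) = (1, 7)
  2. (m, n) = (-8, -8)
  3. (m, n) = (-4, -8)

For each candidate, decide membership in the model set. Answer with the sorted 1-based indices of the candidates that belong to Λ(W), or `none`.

Compute λ' = (2−√8)/2 = -0.41421, so π⊥(m,n) = m -0.41421·n.
candidate 1: (m,n)=(1,7) → π∥ = 1+7·λ ≈ 17.89949, π⊥ = 1+7·λ' ≈ -1.89949 ∉ [-1.1, -0.5) ⇒ out
candidate 2: (m,n)=(-8,-8) → π∥ = -8-8·λ ≈ -27.31371, π⊥ = -8-8·λ' ≈ -4.68629 ∉ [-1.1, -0.5) ⇒ out
candidate 3: (m,n)=(-4,-8) → π∥ = -4-8·λ ≈ -23.31371, π⊥ = -4-8·λ' ≈ -0.68629 ∈ [-1.1, -0.5) ⇒ IN Λ

3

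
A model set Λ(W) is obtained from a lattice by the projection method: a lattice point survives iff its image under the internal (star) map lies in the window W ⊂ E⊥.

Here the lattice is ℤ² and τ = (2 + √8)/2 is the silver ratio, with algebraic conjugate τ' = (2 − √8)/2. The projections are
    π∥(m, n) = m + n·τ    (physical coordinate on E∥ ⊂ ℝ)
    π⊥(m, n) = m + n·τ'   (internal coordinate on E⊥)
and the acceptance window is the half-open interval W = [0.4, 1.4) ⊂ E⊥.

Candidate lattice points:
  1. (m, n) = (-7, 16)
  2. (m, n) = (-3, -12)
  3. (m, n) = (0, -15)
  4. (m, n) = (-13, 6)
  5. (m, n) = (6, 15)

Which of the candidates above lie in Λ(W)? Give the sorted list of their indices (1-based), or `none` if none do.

none

Numerically τ ≈ 2.4142 and τ' = −1/τ ≈ -0.4142.
candidate 1: (m,n)=(-7,16) → π∥ = -7+16·τ ≈ 31.6274, π⊥ = -7+16·τ' ≈ -13.6274 ∉ [0.4, 1.4) ⇒ out
candidate 2: (m,n)=(-3,-12) → π∥ = -3-12·τ ≈ -31.9706, π⊥ = -3-12·τ' ≈ 1.9706 ∉ [0.4, 1.4) ⇒ out
candidate 3: (m,n)=(0,-15) → π∥ = 0-15·τ ≈ -36.2132, π⊥ = 0-15·τ' ≈ 6.2132 ∉ [0.4, 1.4) ⇒ out
candidate 4: (m,n)=(-13,6) → π∥ = -13+6·τ ≈ 1.4853, π⊥ = -13+6·τ' ≈ -15.4853 ∉ [0.4, 1.4) ⇒ out
candidate 5: (m,n)=(6,15) → π∥ = 6+15·τ ≈ 42.2132, π⊥ = 6+15·τ' ≈ -0.2132 ∉ [0.4, 1.4) ⇒ out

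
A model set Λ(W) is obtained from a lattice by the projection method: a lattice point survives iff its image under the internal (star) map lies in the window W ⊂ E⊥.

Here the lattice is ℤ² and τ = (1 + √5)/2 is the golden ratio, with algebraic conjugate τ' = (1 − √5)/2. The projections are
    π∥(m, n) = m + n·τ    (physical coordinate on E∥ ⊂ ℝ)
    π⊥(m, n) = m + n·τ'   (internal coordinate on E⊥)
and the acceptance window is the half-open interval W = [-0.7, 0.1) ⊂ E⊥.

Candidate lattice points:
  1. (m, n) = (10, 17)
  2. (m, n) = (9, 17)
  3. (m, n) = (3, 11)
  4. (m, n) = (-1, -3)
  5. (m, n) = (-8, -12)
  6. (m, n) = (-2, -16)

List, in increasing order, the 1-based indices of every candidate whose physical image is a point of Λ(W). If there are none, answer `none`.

1, 5

τ' = (1−√5)/2 ≈ -0.618034.
#1 (10,17): internal coord 10 + (17)·τ' = -0.506578; -0.506578 ∈ [-0.7, 0.1) → IN Λ
#2 (9,17): internal coord 9 + (17)·τ' = -1.506578; -1.506578 ∉ [-0.7, 0.1) → out
#3 (3,11): internal coord 3 + (11)·τ' = -3.798374; -3.798374 ∉ [-0.7, 0.1) → out
#4 (-1,-3): internal coord -1 + (-3)·τ' = +0.854102; +0.854102 ∉ [-0.7, 0.1) → out
#5 (-8,-12): internal coord -8 + (-12)·τ' = -0.583592; -0.583592 ∈ [-0.7, 0.1) → IN Λ
#6 (-2,-16): internal coord -2 + (-16)·τ' = +7.888544; +7.888544 ∉ [-0.7, 0.1) → out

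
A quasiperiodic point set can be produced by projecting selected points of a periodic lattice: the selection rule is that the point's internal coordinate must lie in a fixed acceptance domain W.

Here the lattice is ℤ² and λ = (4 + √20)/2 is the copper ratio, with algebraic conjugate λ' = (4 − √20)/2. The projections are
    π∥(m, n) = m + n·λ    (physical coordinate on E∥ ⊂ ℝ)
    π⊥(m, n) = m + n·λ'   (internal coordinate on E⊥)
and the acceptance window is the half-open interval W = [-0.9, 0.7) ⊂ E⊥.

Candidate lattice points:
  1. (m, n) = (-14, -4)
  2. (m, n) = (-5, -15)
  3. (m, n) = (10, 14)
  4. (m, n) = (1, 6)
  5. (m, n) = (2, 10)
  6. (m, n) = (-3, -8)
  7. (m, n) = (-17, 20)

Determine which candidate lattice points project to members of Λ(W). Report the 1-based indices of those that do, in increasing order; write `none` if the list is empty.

4, 5

λ' = (4−√20)/2 ≈ -0.236068.
candidate 1: (m,n)=(-14,-4) → π∥ = -14-4·λ ≈ -30.944272, π⊥ = -14-4·λ' ≈ -13.055728 ∉ [-0.9, 0.7) ⇒ out
candidate 2: (m,n)=(-5,-15) → π∥ = -5-15·λ ≈ -68.541020, π⊥ = -5-15·λ' ≈ -1.458980 ∉ [-0.9, 0.7) ⇒ out
candidate 3: (m,n)=(10,14) → π∥ = 10+14·λ ≈ 69.304952, π⊥ = 10+14·λ' ≈ 6.695048 ∉ [-0.9, 0.7) ⇒ out
candidate 4: (m,n)=(1,6) → π∥ = 1+6·λ ≈ 26.416408, π⊥ = 1+6·λ' ≈ -0.416408 ∈ [-0.9, 0.7) ⇒ IN Λ
candidate 5: (m,n)=(2,10) → π∥ = 2+10·λ ≈ 44.360680, π⊥ = 2+10·λ' ≈ -0.360680 ∈ [-0.9, 0.7) ⇒ IN Λ
candidate 6: (m,n)=(-3,-8) → π∥ = -3-8·λ ≈ -36.888544, π⊥ = -3-8·λ' ≈ -1.111456 ∉ [-0.9, 0.7) ⇒ out
candidate 7: (m,n)=(-17,20) → π∥ = -17+20·λ ≈ 67.721360, π⊥ = -17+20·λ' ≈ -21.721360 ∉ [-0.9, 0.7) ⇒ out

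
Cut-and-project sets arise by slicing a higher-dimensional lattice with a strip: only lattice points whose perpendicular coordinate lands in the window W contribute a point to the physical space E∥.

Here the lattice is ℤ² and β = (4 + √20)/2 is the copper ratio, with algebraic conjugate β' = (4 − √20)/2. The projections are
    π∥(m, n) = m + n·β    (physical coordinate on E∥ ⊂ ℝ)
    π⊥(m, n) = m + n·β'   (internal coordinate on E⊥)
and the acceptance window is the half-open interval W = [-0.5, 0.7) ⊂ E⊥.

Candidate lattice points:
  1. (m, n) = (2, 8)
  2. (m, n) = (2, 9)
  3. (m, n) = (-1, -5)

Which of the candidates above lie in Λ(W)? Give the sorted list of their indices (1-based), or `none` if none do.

Compute β' = (4−√20)/2 = -0.23607, so π⊥(m,n) = m -0.23607·n.
[1] lift (2,8): star map gives 0.11146; window check -0.5 ≤ 0.11146 < 0.7 is true → IN Λ
[2] lift (2,9): star map gives -0.12461; window check -0.5 ≤ -0.12461 < 0.7 is true → IN Λ
[3] lift (-1,-5): star map gives 0.18034; window check -0.5 ≤ 0.18034 < 0.7 is true → IN Λ

1, 2, 3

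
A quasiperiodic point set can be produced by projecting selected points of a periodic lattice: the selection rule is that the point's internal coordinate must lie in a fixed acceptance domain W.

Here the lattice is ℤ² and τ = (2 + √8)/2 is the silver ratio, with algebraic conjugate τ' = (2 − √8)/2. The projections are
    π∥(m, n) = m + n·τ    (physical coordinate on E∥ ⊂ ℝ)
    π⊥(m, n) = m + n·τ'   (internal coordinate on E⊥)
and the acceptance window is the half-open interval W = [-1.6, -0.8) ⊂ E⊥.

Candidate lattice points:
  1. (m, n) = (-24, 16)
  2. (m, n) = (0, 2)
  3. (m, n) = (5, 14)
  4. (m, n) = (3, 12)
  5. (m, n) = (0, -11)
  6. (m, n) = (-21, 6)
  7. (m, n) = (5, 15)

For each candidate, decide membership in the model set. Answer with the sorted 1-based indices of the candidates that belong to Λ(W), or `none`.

2, 7

Numerically τ ≈ 2.4142 and τ' = −1/τ ≈ -0.4142.
candidate 1: (m,n)=(-24,16) → π∥ = -24+16·τ ≈ 14.6274, π⊥ = -24+16·τ' ≈ -30.6274 ∉ [-1.6, -0.8) ⇒ out
candidate 2: (m,n)=(0,2) → π∥ = 0+2·τ ≈ 4.8284, π⊥ = 0+2·τ' ≈ -0.8284 ∈ [-1.6, -0.8) ⇒ IN Λ
candidate 3: (m,n)=(5,14) → π∥ = 5+14·τ ≈ 38.7990, π⊥ = 5+14·τ' ≈ -0.7990 ∉ [-1.6, -0.8) ⇒ out
candidate 4: (m,n)=(3,12) → π∥ = 3+12·τ ≈ 31.9706, π⊥ = 3+12·τ' ≈ -1.9706 ∉ [-1.6, -0.8) ⇒ out
candidate 5: (m,n)=(0,-11) → π∥ = 0-11·τ ≈ -26.5563, π⊥ = 0-11·τ' ≈ 4.5563 ∉ [-1.6, -0.8) ⇒ out
candidate 6: (m,n)=(-21,6) → π∥ = -21+6·τ ≈ -6.5147, π⊥ = -21+6·τ' ≈ -23.4853 ∉ [-1.6, -0.8) ⇒ out
candidate 7: (m,n)=(5,15) → π∥ = 5+15·τ ≈ 41.2132, π⊥ = 5+15·τ' ≈ -1.2132 ∈ [-1.6, -0.8) ⇒ IN Λ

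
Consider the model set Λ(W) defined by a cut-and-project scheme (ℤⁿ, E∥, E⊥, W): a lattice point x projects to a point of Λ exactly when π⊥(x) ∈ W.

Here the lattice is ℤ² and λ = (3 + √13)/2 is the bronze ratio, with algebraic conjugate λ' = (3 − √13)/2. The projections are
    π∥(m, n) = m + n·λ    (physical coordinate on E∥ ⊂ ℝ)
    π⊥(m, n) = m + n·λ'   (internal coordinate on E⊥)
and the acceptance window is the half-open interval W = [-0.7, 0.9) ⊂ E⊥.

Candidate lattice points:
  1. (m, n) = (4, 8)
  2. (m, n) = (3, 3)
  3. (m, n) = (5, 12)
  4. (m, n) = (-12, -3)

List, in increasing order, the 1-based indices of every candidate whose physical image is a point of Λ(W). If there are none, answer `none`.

λ' = (3−√13)/2 ≈ -0.3028.
#1 (4,8): internal coord 4 + (8)·λ' = +1.5778; +1.5778 ∉ [-0.7, 0.9) → out
#2 (3,3): internal coord 3 + (3)·λ' = +2.0917; +2.0917 ∉ [-0.7, 0.9) → out
#3 (5,12): internal coord 5 + (12)·λ' = +1.3667; +1.3667 ∉ [-0.7, 0.9) → out
#4 (-12,-3): internal coord -12 + (-3)·λ' = -11.0917; -11.0917 ∉ [-0.7, 0.9) → out

none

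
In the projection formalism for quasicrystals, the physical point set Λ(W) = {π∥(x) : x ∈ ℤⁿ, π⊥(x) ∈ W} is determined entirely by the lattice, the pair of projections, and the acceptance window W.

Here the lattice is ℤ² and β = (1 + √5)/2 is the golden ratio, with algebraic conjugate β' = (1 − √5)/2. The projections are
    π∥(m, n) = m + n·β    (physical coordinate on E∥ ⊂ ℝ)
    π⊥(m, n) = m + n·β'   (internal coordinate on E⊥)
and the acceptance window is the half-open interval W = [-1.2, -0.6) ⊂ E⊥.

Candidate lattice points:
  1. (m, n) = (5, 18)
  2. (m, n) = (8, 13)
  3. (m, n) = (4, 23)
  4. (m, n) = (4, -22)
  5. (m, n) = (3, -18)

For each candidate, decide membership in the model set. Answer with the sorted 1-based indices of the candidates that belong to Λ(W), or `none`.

none

Compute β' = (1−√5)/2 = -0.6180, so π⊥(m,n) = m -0.6180·n.
#1 (5,18): internal coord 5 + (18)·β' = -6.1246; -6.1246 ∉ [-1.2, -0.6) → out
#2 (8,13): internal coord 8 + (13)·β' = -0.0344; -0.0344 ∉ [-1.2, -0.6) → out
#3 (4,23): internal coord 4 + (23)·β' = -10.2148; -10.2148 ∉ [-1.2, -0.6) → out
#4 (4,-22): internal coord 4 + (-22)·β' = +17.5967; +17.5967 ∉ [-1.2, -0.6) → out
#5 (3,-18): internal coord 3 + (-18)·β' = +14.1246; +14.1246 ∉ [-1.2, -0.6) → out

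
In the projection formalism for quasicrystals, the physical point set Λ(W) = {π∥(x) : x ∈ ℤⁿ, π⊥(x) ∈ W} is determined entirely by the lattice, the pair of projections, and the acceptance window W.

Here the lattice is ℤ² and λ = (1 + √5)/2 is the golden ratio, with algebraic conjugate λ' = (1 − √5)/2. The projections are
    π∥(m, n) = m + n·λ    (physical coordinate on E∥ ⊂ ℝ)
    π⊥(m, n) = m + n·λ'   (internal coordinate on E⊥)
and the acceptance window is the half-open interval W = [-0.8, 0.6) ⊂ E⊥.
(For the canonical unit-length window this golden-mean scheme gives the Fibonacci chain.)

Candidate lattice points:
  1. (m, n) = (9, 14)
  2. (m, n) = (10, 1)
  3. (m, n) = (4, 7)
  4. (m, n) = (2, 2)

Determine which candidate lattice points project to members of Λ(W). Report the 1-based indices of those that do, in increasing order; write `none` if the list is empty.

Numerically λ ≈ 1.618034 and λ' = −1/λ ≈ -0.618034.
[1] lift (9,14): star map gives 0.347524; window check -0.8 ≤ 0.347524 < 0.6 is true → IN Λ
[2] lift (10,1): star map gives 9.381966; window check -0.8 ≤ 9.381966 < 0.6 is false → out
[3] lift (4,7): star map gives -0.326238; window check -0.8 ≤ -0.326238 < 0.6 is true → IN Λ
[4] lift (2,2): star map gives 0.763932; window check -0.8 ≤ 0.763932 < 0.6 is false → out

1, 3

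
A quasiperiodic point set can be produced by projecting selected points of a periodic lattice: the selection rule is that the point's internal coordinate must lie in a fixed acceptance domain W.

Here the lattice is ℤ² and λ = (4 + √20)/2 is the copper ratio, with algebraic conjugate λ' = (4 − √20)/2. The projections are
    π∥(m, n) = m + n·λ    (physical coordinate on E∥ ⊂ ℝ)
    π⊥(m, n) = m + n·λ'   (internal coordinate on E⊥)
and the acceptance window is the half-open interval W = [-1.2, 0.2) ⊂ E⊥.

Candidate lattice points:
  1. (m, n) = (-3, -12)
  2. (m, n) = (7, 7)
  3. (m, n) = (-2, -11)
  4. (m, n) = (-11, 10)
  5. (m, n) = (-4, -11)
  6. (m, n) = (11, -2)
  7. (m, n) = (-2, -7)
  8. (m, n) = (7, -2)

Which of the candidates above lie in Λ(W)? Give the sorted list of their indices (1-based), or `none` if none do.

Compute λ' = (4−√20)/2 = -0.2361, so π⊥(m,n) = m -0.2361·n.
[1] lift (-3,-12): star map gives -0.1672; window check -1.2 ≤ -0.1672 < 0.2 is true → IN Λ
[2] lift (7,7): star map gives 5.3475; window check -1.2 ≤ 5.3475 < 0.2 is false → out
[3] lift (-2,-11): star map gives 0.5967; window check -1.2 ≤ 0.5967 < 0.2 is false → out
[4] lift (-11,10): star map gives -13.3607; window check -1.2 ≤ -13.3607 < 0.2 is false → out
[5] lift (-4,-11): star map gives -1.4033; window check -1.2 ≤ -1.4033 < 0.2 is false → out
[6] lift (11,-2): star map gives 11.4721; window check -1.2 ≤ 11.4721 < 0.2 is false → out
[7] lift (-2,-7): star map gives -0.3475; window check -1.2 ≤ -0.3475 < 0.2 is true → IN Λ
[8] lift (7,-2): star map gives 7.4721; window check -1.2 ≤ 7.4721 < 0.2 is false → out

1, 7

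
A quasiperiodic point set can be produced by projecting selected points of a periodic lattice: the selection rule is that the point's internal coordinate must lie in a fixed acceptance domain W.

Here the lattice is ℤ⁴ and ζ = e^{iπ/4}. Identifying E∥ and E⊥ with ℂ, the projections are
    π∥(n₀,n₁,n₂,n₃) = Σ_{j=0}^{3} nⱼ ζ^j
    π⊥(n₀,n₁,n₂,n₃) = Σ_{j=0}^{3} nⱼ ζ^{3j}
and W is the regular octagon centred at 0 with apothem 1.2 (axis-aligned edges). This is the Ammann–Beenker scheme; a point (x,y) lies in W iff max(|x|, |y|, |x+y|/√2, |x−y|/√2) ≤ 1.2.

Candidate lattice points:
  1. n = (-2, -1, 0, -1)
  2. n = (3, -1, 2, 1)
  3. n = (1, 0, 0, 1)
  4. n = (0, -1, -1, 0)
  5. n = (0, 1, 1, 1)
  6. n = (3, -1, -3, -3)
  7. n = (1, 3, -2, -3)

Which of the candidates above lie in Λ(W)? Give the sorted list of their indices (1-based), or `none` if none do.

4, 5

Internal map: ζ^{3j} for j=0..3 gives (1,0), (−√2/2,√2/2), (0,−1), (√2/2,√2/2).
#1 (-2, -1, 0, -1): internal (-2.000000, -1.414214); octagon support 2.414214 vs apothem 1.2 → ∉ W
#2 (3, -1, 2, 1): internal (4.414214, -2.000000); octagon support 4.535534 vs apothem 1.2 → ∉ W
#3 (1, 0, 0, 1): internal (1.707107, 0.707107); octagon support 1.707107 vs apothem 1.2 → ∉ W
#4 (0, -1, -1, 0): internal (0.707107, 0.292893); octagon support 0.707107 vs apothem 1.2 → ∈ W
#5 (0, 1, 1, 1): internal (0.000000, 0.414214); octagon support 0.414214 vs apothem 1.2 → ∈ W
#6 (3, -1, -3, -3): internal (1.585786, 0.171573); octagon support 1.585786 vs apothem 1.2 → ∉ W
#7 (1, 3, -2, -3): internal (-3.242641, 2.000000); octagon support 3.707107 vs apothem 1.2 → ∉ W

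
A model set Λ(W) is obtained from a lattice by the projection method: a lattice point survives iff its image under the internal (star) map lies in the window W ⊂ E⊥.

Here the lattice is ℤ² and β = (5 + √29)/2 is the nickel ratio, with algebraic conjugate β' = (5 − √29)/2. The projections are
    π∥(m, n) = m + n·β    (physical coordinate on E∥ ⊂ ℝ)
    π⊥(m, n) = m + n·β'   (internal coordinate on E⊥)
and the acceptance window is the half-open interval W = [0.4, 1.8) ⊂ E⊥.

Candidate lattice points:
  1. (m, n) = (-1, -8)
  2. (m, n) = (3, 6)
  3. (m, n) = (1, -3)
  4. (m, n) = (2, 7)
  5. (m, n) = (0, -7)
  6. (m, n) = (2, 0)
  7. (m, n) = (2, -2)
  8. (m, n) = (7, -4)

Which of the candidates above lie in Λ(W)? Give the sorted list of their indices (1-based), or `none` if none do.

1, 3, 4, 5

Compute β' = (5−√29)/2 = -0.19258, so π⊥(m,n) = m -0.19258·n.
candidate 1: (m,n)=(-1,-8) → π∥ = -1-8·β ≈ -42.54066, π⊥ = -1-8·β' ≈ 0.54066 ∈ [0.4, 1.8) ⇒ IN Λ
candidate 2: (m,n)=(3,6) → π∥ = 3+6·β ≈ 34.15549, π⊥ = 3+6·β' ≈ 1.84451 ∉ [0.4, 1.8) ⇒ out
candidate 3: (m,n)=(1,-3) → π∥ = 1-3·β ≈ -14.57775, π⊥ = 1-3·β' ≈ 1.57775 ∈ [0.4, 1.8) ⇒ IN Λ
candidate 4: (m,n)=(2,7) → π∥ = 2+7·β ≈ 38.34808, π⊥ = 2+7·β' ≈ 0.65192 ∈ [0.4, 1.8) ⇒ IN Λ
candidate 5: (m,n)=(0,-7) → π∥ = 0-7·β ≈ -36.34808, π⊥ = 0-7·β' ≈ 1.34808 ∈ [0.4, 1.8) ⇒ IN Λ
candidate 6: (m,n)=(2,0) → π∥ = 2+0·β ≈ 2.00000, π⊥ = 2+0·β' ≈ 2.00000 ∉ [0.4, 1.8) ⇒ out
candidate 7: (m,n)=(2,-2) → π∥ = 2-2·β ≈ -8.38516, π⊥ = 2-2·β' ≈ 2.38516 ∉ [0.4, 1.8) ⇒ out
candidate 8: (m,n)=(7,-4) → π∥ = 7-4·β ≈ -13.77033, π⊥ = 7-4·β' ≈ 7.77033 ∉ [0.4, 1.8) ⇒ out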